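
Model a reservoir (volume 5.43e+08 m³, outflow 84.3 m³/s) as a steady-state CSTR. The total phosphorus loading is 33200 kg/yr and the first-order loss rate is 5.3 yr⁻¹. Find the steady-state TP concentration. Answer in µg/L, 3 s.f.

Outflow Q = 84.3 m³/s × 3.156e+07 s/yr = 2.66e+09 m³/yr.
Steady-state CSTR mass balance: W = Q·C + k·V·C, so C = W/(Q + kV).
Q + kV = 2.66e+09 + 5.3·5.43e+08 = 5.538e+09 m³/yr.
C = 33200/5.538e+09 = 5.995e-06 kg/m³ = 0.005995 mg/L = 5.995 µg/L.

5.99 µg/L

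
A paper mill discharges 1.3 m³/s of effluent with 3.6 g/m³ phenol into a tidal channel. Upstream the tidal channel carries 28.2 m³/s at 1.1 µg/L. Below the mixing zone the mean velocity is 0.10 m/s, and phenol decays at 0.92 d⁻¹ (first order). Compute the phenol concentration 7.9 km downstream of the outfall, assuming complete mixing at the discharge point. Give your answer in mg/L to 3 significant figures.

1.1 µg/L = 0.0011 mg/L.
After complete mixing, C₀ = (1.3·3.6 + 28.2·0.0011) / 29.5 = 0.1597 mg/L.
Travel time t = 7900 m / 0.10 m/s = 7.9e+04 s = 0.9144 d.
C = 0.1597·exp(−0.92·0.9144) = 0.1597·0.4312 = 0.06886 mg/L.

0.0689 mg/L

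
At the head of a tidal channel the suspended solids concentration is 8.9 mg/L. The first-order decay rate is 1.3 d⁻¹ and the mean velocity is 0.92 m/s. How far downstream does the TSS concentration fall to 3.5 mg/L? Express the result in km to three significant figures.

57.1 km

From C = C₀·e^(−kt), t = ln(C₀/C)/k = ln(8.9/3.5)/1.3 = 0.9333/1.3 = 0.7179 d.
Distance = v·t = 0.92 m/s × 6.203e+04 s = 5.707e+04 m = 57.07 km.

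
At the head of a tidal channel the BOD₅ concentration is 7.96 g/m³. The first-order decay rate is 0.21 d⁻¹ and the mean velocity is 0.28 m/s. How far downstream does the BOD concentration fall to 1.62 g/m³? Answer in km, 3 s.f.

183 km

From C = C₀·e^(−kt), t = ln(C₀/C)/k = ln(7.96/1.62)/0.21 = 1.592/0.21 = 7.581 d.
Distance = v·t = 0.28 m/s × 6.55e+05 s = 1.834e+05 m = 183.4 km.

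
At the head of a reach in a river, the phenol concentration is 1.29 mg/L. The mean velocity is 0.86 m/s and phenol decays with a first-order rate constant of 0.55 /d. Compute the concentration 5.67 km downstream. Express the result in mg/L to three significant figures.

Travel time t = 5.67 km / 0.86 m/s = 5670/0.86 = 6593 s = 0.07631 d.
First-order decay: C = 1.29·exp(−0.55·0.07631) = 1.29·0.9589 = 1.237 mg/L.

1.24 mg/L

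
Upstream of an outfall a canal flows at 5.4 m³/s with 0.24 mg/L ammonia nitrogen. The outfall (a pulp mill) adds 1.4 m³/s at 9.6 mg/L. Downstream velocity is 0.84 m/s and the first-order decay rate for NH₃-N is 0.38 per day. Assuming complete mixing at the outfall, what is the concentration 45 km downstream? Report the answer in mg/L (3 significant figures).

1.71 mg/L

After complete mixing, C₀ = (1.4·9.6 + 5.4·0.24) / 6.8 = 2.167 mg/L.
Travel time t = 4.5e+04 m / 0.84 m/s = 5.357e+04 s = 0.62 d.
C = 2.167·exp(−0.38·0.62) = 2.167·0.7901 = 1.712 mg/L.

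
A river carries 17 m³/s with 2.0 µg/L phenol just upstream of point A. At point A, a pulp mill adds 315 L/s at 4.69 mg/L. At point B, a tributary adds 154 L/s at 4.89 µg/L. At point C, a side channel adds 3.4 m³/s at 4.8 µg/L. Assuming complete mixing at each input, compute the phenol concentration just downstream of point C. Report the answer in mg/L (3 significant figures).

2.0 µg/L = 0.002 mg/L.
315 L/s = 0.315 m³/s.
After input A: C = (17·0.002 + 0.315·4.69) / 17.32 = 0.08729 mg/L.
154 L/s = 0.154 m³/s.
4.89 µg/L = 0.00489 mg/L.
After input B: C = (17.32·0.08729 + 0.154·0.00489) / 17.47 = 0.08656 mg/L.
4.8 µg/L = 0.0048 mg/L.
After input C: C = (17.47·0.08656 + 3.4·0.0048) / 20.87 = 0.07324 mg/L.

0.0732 mg/L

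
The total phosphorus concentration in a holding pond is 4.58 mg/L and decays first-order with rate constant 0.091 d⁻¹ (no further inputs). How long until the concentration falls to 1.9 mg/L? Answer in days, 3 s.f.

t = ln(C₀/C)/k = ln(4.58/1.9)/0.091 = 0.8798/0.091 = 9.669 d.

9.67 d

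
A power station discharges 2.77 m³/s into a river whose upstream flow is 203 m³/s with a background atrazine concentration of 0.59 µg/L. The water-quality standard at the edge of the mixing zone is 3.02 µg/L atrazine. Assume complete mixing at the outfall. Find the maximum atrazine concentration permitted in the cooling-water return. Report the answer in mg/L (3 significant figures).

0.59 µg/L = 0.00059 mg/L.
3.02 µg/L = 0.00302 mg/L.
Mass balance: 0.00302·205.8 = 2.77·Cₑ + 203·0.00059.
Cₑ = (0.6214 − 0.1198) / 2.77 = 0.1811 mg/L.

0.181 mg/L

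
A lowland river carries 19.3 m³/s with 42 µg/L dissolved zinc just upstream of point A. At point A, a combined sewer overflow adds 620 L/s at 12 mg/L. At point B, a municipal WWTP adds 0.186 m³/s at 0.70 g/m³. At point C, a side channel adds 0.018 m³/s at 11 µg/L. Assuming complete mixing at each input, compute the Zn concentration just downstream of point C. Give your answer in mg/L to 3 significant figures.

42 µg/L = 0.042 mg/L.
620 L/s = 0.62 m³/s.
After input A: C = (19.3·0.042 + 0.62·12) / 19.92 = 0.4142 mg/L.
After input B: C = (19.92·0.4142 + 0.186·0.7) / 20.11 = 0.4168 mg/L.
11 µg/L = 0.011 mg/L.
After input C: C = (20.11·0.4168 + 0.018·0.011) / 20.12 = 0.4165 mg/L.

0.416 mg/L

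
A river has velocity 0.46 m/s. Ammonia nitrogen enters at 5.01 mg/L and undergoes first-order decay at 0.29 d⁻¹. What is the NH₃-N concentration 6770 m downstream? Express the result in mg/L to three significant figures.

Travel time t = 6770 m / 0.46 m/s = 6770/0.46 = 1.472e+04 s = 0.1703 d.
First-order decay: C = 5.01·exp(−0.29·0.1703) = 5.01·0.9518 = 4.769 mg/L.

4.77 mg/L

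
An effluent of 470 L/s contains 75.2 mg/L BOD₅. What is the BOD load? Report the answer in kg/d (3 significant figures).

3050 kg/d

470 L/s = 0.47 m³/s.
Mass flux = Q·C = 0.47 m³/s × 75.2 g/m³ = 35.34 g/s.
= 35.34 g/s × 86.4 = 3054 kg/d.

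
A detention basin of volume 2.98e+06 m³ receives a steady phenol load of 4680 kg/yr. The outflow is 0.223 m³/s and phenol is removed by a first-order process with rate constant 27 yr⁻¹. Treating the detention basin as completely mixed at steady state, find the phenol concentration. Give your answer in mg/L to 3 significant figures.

Outflow Q = 0.223 m³/s × 3.156e+07 s/yr = 7.037e+06 m³/yr.
Steady-state CSTR mass balance: W = Q·C + k·V·C, so C = W/(Q + kV).
Q + kV = 7.037e+06 + 27·2.98e+06 = 8.75e+07 m³/yr.
C = 4680/8.75e+07 = 5.349e-05 kg/m³ = 0.05349 mg/L.

0.0535 mg/L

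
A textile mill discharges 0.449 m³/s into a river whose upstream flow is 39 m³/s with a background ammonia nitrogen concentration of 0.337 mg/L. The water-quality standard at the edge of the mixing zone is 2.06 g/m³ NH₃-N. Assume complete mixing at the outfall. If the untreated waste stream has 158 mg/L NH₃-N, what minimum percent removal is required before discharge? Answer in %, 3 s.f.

3.98 %

Mass balance: 2.06·39.45 = 0.449·Cₑ + 39·0.337.
Cₑ = (81.26 − 13.14) / 0.449 = 151.7 mg/L.
Required removal = 1 − 151.7/158 = 3.975 %.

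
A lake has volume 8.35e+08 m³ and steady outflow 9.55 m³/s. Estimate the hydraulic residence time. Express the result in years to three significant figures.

Q = 9.55 m³/s × 3.156e+07 s/yr = 3.014e+08 m³/yr.
Hydraulic residence time τ = V/Q = 8.35e+08/3.014e+08 = 2.771 yr.

2.77 yr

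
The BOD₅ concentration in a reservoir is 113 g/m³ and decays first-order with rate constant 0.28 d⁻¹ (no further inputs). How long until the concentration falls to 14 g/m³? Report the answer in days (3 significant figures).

t = ln(C₀/C)/k = ln(113/14)/0.28 = 2.088/0.28 = 7.458 d.

7.46 d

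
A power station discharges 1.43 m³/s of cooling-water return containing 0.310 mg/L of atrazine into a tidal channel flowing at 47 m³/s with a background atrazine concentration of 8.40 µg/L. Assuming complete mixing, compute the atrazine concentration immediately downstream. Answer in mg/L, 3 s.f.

8.40 µg/L = 0.0084 mg/L.
Flow-weighted mixing gives C = (1.43·0.31 + 47·0.0084) / (1.43 + 47) = 0.8381/48.43 = 0.01731 mg/L.

0.0173 mg/L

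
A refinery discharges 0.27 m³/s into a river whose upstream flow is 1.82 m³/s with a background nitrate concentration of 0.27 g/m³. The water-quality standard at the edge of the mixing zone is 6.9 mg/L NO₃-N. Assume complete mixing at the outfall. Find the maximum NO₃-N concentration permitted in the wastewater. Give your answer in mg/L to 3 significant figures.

Mass balance: 6.9·2.09 = 0.27·Cₑ + 1.82·0.27.
Cₑ = (14.42 − 0.4914) / 0.27 = 51.59 mg/L.

51.6 mg/L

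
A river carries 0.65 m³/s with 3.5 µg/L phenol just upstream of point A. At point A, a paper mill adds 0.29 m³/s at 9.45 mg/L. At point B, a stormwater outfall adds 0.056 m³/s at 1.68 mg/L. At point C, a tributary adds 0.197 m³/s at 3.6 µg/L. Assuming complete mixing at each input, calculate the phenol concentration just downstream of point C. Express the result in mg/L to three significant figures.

3.5 µg/L = 0.0035 mg/L.
After input A: C = (0.65·0.0035 + 0.29·9.45) / 0.94 = 2.918 mg/L.
After input B: C = (0.94·2.918 + 0.056·1.68) / 0.996 = 2.848 mg/L.
3.6 µg/L = 0.0036 mg/L.
After input C: C = (0.996·2.848 + 0.197·0.0036) / 1.193 = 2.379 mg/L.

2.38 mg/L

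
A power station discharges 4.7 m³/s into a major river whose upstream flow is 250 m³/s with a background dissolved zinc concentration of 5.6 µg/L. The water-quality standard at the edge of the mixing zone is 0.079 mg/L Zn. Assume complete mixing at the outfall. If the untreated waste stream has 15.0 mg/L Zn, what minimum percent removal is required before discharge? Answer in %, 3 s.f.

5.6 µg/L = 0.0056 mg/L.
Mass balance: 0.079·254.7 = 4.7·Cₑ + 250·0.0056.
Cₑ = (20.12 − 1.4) / 4.7 = 3.983 mg/L.
Required removal = 1 − 3.983/15.0 = 73.44 %.

73.4 %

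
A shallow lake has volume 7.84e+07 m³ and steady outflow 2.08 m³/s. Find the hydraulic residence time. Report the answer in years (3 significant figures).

1.19 yr

Q = 2.08 m³/s × 3.156e+07 s/yr = 6.564e+07 m³/yr.
Hydraulic residence time τ = V/Q = 7.84e+07/6.564e+07 = 1.194 yr.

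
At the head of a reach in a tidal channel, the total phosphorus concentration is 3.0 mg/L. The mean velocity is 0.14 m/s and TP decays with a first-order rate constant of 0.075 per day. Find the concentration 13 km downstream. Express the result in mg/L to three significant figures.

2.77 mg/L

Travel time t = 13 km / 0.14 m/s = 1.3e+04/0.14 = 9.286e+04 s = 1.075 d.
First-order decay: C = 3.0·exp(−0.075·1.075) = 3.0·0.9226 = 2.768 mg/L.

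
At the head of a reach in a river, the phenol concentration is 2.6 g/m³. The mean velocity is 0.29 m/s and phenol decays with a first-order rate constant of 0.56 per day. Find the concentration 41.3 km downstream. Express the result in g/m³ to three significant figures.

Travel time t = 41.3 km / 0.29 m/s = 4.13e+04/0.29 = 1.424e+05 s = 1.648 d.
First-order decay: C = 2.6·exp(−0.56·1.648) = 2.6·0.3973 = 1.033 g/m³.

1.03 g/m³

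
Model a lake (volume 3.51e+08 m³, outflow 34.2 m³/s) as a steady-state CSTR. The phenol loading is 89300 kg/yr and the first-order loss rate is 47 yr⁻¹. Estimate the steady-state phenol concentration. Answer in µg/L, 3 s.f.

5.08 µg/L

Outflow Q = 34.2 m³/s × 3.156e+07 s/yr = 1.079e+09 m³/yr.
Steady-state CSTR mass balance: W = Q·C + k·V·C, so C = W/(Q + kV).
Q + kV = 1.079e+09 + 47·3.51e+08 = 1.758e+10 m³/yr.
C = 89300/1.758e+10 = 5.081e-06 kg/m³ = 0.005081 mg/L = 5.081 µg/L.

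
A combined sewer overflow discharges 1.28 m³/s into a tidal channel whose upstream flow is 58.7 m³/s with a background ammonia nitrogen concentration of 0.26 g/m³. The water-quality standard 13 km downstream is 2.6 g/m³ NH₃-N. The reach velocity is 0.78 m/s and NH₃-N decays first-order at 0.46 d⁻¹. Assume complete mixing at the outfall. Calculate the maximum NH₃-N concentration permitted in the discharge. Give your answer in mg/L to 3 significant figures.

Travel time to the compliance point: t = 1.3e+04/0.78 = 1.667e+04 s = 0.1929 d; decay factor exp(−0.46·0.1929) = 0.9151.
So the concentration just after mixing may be at most 2.6/0.9151 = 2.841 mg/L.
Mass balance: 2.841·59.98 = 1.28·Cₑ + 58.7·0.26.
Cₑ = (170.4 − 15.26) / 1.28 = 121.2 mg/L.

121 mg/L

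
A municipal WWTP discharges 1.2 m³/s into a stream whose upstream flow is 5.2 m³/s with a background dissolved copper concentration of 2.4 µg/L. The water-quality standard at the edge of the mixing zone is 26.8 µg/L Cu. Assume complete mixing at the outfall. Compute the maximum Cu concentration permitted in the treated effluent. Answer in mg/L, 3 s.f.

0.133 mg/L

2.4 µg/L = 0.0024 mg/L.
26.8 µg/L = 0.0268 mg/L.
Mass balance: 0.0268·6.4 = 1.2·Cₑ + 5.2·0.0024.
Cₑ = (0.1715 − 0.01248) / 1.2 = 0.1325 mg/L.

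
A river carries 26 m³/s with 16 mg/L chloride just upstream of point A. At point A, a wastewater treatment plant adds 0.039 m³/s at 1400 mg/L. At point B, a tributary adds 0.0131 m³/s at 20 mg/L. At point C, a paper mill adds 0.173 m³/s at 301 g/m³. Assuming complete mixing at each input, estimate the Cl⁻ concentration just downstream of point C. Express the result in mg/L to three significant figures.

After input A: C = (26·16 + 0.039·1400) / 26.04 = 18.07 mg/L.
After input B: C = (26.04·18.07 + 0.0131·20) / 26.05 = 18.07 mg/L.
After input C: C = (26.05·18.07 + 0.173·301) / 26.23 = 19.94 mg/L.

19.9 mg/L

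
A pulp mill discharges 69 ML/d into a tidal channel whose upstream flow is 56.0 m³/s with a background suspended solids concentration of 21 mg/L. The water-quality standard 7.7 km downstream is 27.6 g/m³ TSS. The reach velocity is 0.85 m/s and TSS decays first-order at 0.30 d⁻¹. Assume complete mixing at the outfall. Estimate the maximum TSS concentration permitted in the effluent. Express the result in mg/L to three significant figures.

553 mg/L

69 ML/d = 0.7986 m³/s.
Travel time to the compliance point: t = 7700/0.85 = 9059 s = 0.1048 d; decay factor exp(−0.30·0.1048) = 0.969.
So the concentration just after mixing may be at most 27.6/0.969 = 28.48 mg/L.
Mass balance: 28.48·56.8 = 0.7986·Cₑ + 56·21.
Cₑ = (1618 − 1176) / 0.7986 = 553.1 mg/L.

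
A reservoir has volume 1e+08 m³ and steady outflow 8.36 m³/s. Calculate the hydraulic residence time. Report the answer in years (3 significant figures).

Q = 8.36 m³/s × 3.156e+07 s/yr = 2.638e+08 m³/yr.
Hydraulic residence time τ = V/Q = 1e+08/2.638e+08 = 0.379 yr.

0.379 yr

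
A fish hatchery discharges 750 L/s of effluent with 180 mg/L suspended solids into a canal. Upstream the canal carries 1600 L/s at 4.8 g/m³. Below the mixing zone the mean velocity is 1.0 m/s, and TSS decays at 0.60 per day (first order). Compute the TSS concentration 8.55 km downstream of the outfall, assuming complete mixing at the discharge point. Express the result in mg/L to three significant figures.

57.2 mg/L

750 L/s = 0.75 m³/s.
1600 L/s = 1.6 m³/s.
After complete mixing, C₀ = (0.75·180 + 1.6·4.8) / 2.35 = 60.71 mg/L.
Travel time t = 8550 m / 1.0 m/s = 8550 s = 0.09896 d.
C = 60.71·exp(−0.60·0.09896) = 60.71·0.9424 = 57.21 mg/L.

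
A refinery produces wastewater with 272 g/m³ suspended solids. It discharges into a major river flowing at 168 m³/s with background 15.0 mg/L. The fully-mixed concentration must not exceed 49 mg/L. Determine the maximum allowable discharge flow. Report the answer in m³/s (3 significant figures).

25.6 m³/s

Mass balance at complete mixing: C_std·(Q_w + Q_r) = Q_w·C_e + Q_r·C_b.
Rearranging, Q_w = Q_r·(C_std − C_b)/(C_e − C_std) = 168·(49 − 15) / (272 − 49) = 25.61 m³/s.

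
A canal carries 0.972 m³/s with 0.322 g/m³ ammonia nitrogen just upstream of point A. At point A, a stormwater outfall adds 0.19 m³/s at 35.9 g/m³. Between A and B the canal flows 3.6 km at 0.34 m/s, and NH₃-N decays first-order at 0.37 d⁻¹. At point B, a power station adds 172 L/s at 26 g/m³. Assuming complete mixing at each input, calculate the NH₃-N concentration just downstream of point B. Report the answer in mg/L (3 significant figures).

After input A: C = (0.972·0.322 + 0.19·35.9) / 1.162 = 6.139 mg/L.
Over the 3.6 km reach to input B (t = 1.059e+04 s = 0.1225 d), decay gives C = 6.139·exp(−0.37·0.1225) = 5.867 mg/L.
172 L/s = 0.172 m³/s.
After input B: C = (1.162·5.867 + 0.172·26) / 1.334 = 8.463 mg/L.

8.46 mg/L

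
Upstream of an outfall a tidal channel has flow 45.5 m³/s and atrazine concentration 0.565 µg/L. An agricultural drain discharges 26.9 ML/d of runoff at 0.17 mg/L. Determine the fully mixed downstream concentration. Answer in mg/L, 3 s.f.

0.00172 mg/L

26.9 ML/d = 0.3113 m³/s.
0.565 µg/L = 0.000565 mg/L.
Conservation of mass across the mixing zone: C = (0.3113·0.17 + 45.5·0.000565) / (0.3113 + 45.5) = 0.07864/45.81 = 0.001717 mg/L.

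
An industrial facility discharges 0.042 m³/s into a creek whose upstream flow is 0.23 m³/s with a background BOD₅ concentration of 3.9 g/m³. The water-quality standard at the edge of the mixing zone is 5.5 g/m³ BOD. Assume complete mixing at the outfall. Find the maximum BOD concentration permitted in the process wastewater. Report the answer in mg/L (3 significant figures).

14.3 mg/L

Mass balance: 5.5·0.272 = 0.042·Cₑ + 0.23·3.9.
Cₑ = (1.496 − 0.897) / 0.042 = 14.26 mg/L.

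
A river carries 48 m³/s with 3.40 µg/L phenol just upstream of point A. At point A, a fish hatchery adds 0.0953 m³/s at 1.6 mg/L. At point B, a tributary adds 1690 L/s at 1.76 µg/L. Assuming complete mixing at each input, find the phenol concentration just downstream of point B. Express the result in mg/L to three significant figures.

3.40 µg/L = 0.0034 mg/L.
After input A: C = (48·0.0034 + 0.0953·1.6) / 48.1 = 0.006564 mg/L.
1690 L/s = 1.69 m³/s.
1.76 µg/L = 0.00176 mg/L.
After input B: C = (48.1·0.006564 + 1.69·0.00176) / 49.79 = 0.006401 mg/L.

0.00640 mg/L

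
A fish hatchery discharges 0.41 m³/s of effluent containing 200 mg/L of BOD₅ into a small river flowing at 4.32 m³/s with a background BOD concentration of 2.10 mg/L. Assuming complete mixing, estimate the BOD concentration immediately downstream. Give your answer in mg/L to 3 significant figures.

Flow-weighted mixing gives C = (0.41·200 + 4.32·2.1) / (0.41 + 4.32) = 91.07/4.73 = 19.25 mg/L.

19.3 mg/L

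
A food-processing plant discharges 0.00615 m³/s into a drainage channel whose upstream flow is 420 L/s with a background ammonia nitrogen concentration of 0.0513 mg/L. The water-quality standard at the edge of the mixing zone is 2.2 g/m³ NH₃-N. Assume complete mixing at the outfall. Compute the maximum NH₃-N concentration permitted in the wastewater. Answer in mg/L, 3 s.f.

420 L/s = 0.42 m³/s.
Mass balance: 2.2·0.4261 = 0.00615·Cₑ + 0.42·0.0513.
Cₑ = (0.9375 − 0.02155) / 0.00615 = 148.9 mg/L.

149 mg/L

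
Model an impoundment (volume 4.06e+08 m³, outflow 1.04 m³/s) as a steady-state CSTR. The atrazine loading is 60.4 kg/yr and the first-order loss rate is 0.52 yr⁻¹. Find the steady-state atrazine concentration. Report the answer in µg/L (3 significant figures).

Outflow Q = 1.04 m³/s × 3.156e+07 s/yr = 3.282e+07 m³/yr.
Steady-state CSTR mass balance: W = Q·C + k·V·C, so C = W/(Q + kV).
Q + kV = 3.282e+07 + 0.52·4.06e+08 = 2.439e+08 m³/yr.
C = 60.4/2.439e+08 = 2.476e-07 kg/m³ = 0.0002476 mg/L = 0.2476 µg/L.

0.248 µg/L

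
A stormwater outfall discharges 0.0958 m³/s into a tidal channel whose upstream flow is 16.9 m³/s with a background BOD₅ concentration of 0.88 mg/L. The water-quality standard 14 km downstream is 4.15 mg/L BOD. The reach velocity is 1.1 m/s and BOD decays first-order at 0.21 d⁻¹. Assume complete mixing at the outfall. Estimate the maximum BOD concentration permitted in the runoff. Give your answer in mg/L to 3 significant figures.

Travel time to the compliance point: t = 1.4e+04/1.1 = 1.273e+04 s = 0.1473 d; decay factor exp(−0.21·0.1473) = 0.9695.
So the concentration just after mixing may be at most 4.15/0.9695 = 4.28 mg/L.
Mass balance: 4.28·17 = 0.0958·Cₑ + 16.9·0.88.
Cₑ = (72.75 − 14.87) / 0.0958 = 604.1 mg/L.

604 mg/L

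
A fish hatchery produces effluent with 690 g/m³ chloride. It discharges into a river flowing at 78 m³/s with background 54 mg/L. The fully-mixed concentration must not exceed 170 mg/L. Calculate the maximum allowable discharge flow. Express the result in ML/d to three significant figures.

Mass balance at complete mixing: C_std·(Q_w + Q_r) = Q_w·C_e + Q_r·C_b.
Rearranging, Q_w = Q_r·(C_std − C_b)/(C_e − C_std) = 78·(170 − 54) / (690 − 170) = 17.4 m³/s.
= 1503 ML/d.

1500 ML/d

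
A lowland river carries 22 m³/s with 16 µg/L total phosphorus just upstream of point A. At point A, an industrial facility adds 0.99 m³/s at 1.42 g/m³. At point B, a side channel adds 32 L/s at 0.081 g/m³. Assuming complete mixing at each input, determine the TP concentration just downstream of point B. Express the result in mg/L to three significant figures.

0.0765 mg/L

16 µg/L = 0.016 mg/L.
After input A: C = (22·0.016 + 0.99·1.42) / 22.99 = 0.07646 mg/L.
32 L/s = 0.032 m³/s.
After input B: C = (22.99·0.07646 + 0.032·0.081) / 23.02 = 0.07647 mg/L.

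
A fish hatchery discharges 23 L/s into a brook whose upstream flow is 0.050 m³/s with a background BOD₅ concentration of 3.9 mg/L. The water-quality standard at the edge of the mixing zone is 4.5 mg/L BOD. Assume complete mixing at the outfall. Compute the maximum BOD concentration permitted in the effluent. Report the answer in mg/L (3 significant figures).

5.80 mg/L

23 L/s = 0.023 m³/s.
Mass balance: 4.5·0.073 = 0.023·Cₑ + 0.05·3.9.
Cₑ = (0.3285 − 0.195) / 0.023 = 5.804 mg/L.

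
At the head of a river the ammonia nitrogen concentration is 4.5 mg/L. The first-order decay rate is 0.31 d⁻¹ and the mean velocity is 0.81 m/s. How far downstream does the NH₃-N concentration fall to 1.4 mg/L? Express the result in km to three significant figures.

264 km

From C = C₀·e^(−kt), t = ln(C₀/C)/k = ln(4.5/1.4)/0.31 = 1.168/0.31 = 3.766 d.
Distance = v·t = 0.81 m/s × 3.254e+05 s = 2.636e+05 m = 263.6 km.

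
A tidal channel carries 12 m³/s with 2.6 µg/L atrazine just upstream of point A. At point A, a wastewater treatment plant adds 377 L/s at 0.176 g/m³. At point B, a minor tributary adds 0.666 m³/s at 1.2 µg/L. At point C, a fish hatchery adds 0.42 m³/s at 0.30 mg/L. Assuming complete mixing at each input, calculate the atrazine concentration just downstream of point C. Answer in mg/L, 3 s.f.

2.6 µg/L = 0.0026 mg/L.
377 L/s = 0.377 m³/s.
After input A: C = (12·0.0026 + 0.377·0.176) / 12.38 = 0.007882 mg/L.
1.2 µg/L = 0.0012 mg/L.
After input B: C = (12.38·0.007882 + 0.666·0.0012) / 13.04 = 0.007541 mg/L.
After input C: C = (13.04·0.007541 + 0.42·0.3) / 13.46 = 0.01666 mg/L.

0.0167 mg/L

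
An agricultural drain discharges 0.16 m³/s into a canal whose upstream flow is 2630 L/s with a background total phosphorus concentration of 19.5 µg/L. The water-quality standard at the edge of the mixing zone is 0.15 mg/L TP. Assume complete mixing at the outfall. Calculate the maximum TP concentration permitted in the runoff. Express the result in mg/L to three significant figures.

2.30 mg/L

2630 L/s = 2.63 m³/s.
19.5 µg/L = 0.0195 mg/L.
Mass balance: 0.15·2.79 = 0.16·Cₑ + 2.63·0.0195.
Cₑ = (0.4185 − 0.05128) / 0.16 = 2.295 mg/L.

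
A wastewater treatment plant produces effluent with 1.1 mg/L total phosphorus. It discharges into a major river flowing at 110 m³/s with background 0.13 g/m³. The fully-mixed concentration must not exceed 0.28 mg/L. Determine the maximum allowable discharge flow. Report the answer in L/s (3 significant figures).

Mass balance at complete mixing: C_std·(Q_w + Q_r) = Q_w·C_e + Q_r·C_b.
Rearranging, Q_w = Q_r·(C_std − C_b)/(C_e − C_std) = 110·(0.28 − 0.13) / (1.1 − 0.28) = 20.12 m³/s.
= 2.012e+04 L/s.

20100 L/s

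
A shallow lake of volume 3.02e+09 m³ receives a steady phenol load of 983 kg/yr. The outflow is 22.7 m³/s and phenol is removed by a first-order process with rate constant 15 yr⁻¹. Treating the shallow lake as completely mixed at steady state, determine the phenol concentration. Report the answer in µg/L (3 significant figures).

Outflow Q = 22.7 m³/s × 3.156e+07 s/yr = 7.164e+08 m³/yr.
Steady-state CSTR mass balance: W = Q·C + k·V·C, so C = W/(Q + kV).
Q + kV = 7.164e+08 + 15·3.02e+09 = 4.602e+10 m³/yr.
C = 983/4.602e+10 = 2.136e-08 kg/m³ = 2.136e-05 mg/L = 0.02136 µg/L.

0.0214 µg/L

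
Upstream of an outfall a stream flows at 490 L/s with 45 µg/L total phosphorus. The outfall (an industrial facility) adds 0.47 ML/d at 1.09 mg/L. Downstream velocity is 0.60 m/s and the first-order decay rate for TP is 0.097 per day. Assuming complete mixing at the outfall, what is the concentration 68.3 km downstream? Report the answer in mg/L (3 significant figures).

0.47 ML/d = 0.00544 m³/s.
490 L/s = 0.49 m³/s.
45 µg/L = 0.045 mg/L.
After complete mixing, C₀ = (0.00544·1.09 + 0.49·0.045) / 0.4954 = 0.05647 mg/L.
Travel time t = 6.83e+04 m / 0.60 m/s = 1.138e+05 s = 1.318 d.
C = 0.05647·exp(−0.097·1.318) = 0.05647·0.88 = 0.0497 mg/L.

0.0497 mg/L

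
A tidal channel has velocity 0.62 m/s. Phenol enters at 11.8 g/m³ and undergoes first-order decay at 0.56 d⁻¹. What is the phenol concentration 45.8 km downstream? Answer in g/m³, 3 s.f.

7.31 g/m³

Travel time t = 45.8 km / 0.62 m/s = 4.58e+04/0.62 = 7.387e+04 s = 0.855 d.
First-order decay: C = 11.8·exp(−0.56·0.855) = 11.8·0.6195 = 7.31 g/m³.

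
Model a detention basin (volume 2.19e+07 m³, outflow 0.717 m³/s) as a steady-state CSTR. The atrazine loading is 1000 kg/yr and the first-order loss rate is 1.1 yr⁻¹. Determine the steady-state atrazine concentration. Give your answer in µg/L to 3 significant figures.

21.4 µg/L

Outflow Q = 0.717 m³/s × 3.156e+07 s/yr = 2.263e+07 m³/yr.
Steady-state CSTR mass balance: W = Q·C + k·V·C, so C = W/(Q + kV).
Q + kV = 2.263e+07 + 1.1·2.19e+07 = 4.672e+07 m³/yr.
C = 1000/4.672e+07 = 2.141e-05 kg/m³ = 0.02141 mg/L = 21.41 µg/L.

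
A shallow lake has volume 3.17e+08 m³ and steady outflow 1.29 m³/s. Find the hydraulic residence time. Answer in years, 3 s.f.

7.79 yr

Q = 1.29 m³/s × 3.156e+07 s/yr = 4.071e+07 m³/yr.
Hydraulic residence time τ = V/Q = 3.17e+08/4.071e+07 = 7.787 yr.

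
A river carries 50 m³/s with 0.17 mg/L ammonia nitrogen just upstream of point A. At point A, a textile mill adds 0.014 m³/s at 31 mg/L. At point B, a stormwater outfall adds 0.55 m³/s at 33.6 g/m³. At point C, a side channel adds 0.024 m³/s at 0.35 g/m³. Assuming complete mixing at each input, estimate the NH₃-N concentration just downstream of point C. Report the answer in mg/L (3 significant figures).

0.542 mg/L

After input A: C = (50·0.17 + 0.014·31) / 50.01 = 0.1786 mg/L.
After input B: C = (50.01·0.1786 + 0.55·33.6) / 50.56 = 0.5422 mg/L.
After input C: C = (50.56·0.5422 + 0.024·0.35) / 50.59 = 0.5421 mg/L.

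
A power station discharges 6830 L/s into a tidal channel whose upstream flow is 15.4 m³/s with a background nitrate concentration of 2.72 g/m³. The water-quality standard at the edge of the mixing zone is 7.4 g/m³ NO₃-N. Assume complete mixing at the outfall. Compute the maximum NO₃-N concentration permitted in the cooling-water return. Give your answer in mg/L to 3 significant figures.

18.0 mg/L

6830 L/s = 6.83 m³/s.
Mass balance: 7.4·22.23 = 6.83·Cₑ + 15.4·2.72.
Cₑ = (164.5 − 41.89) / 6.83 = 17.95 mg/L.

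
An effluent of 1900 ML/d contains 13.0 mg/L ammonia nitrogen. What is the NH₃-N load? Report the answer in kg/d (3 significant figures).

1900 ML/d = 21.99 m³/s.
Mass flux = Q·C = 21.99 m³/s × 13 g/m³ = 285.9 g/s.
= 285.9 g/s × 86.4 = 2.47e+04 kg/d.

24700 kg/d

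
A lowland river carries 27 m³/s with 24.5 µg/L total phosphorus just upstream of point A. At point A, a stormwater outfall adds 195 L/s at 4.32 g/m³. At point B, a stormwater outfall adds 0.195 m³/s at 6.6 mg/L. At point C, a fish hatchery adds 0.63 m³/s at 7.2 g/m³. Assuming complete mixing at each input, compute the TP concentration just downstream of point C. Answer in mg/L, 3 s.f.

24.5 µg/L = 0.0245 mg/L.
195 L/s = 0.195 m³/s.
After input A: C = (27·0.0245 + 0.195·4.32) / 27.2 = 0.0553 mg/L.
After input B: C = (27.2·0.0553 + 0.195·6.6) / 27.39 = 0.1019 mg/L.
After input C: C = (27.39·0.1019 + 0.63·7.2) / 28.02 = 0.2615 mg/L.

0.261 mg/L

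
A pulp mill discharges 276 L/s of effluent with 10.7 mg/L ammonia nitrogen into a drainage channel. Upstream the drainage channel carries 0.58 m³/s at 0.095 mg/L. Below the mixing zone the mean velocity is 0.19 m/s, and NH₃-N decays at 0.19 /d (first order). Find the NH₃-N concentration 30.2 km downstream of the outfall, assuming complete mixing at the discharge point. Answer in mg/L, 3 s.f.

2.48 mg/L

276 L/s = 0.276 m³/s.
After complete mixing, C₀ = (0.276·10.7 + 0.58·0.095) / 0.856 = 3.514 mg/L.
Travel time t = 3.02e+04 m / 0.19 m/s = 1.589e+05 s = 1.84 d.
C = 3.514·exp(−0.19·1.84) = 3.514·0.705 = 2.478 mg/L.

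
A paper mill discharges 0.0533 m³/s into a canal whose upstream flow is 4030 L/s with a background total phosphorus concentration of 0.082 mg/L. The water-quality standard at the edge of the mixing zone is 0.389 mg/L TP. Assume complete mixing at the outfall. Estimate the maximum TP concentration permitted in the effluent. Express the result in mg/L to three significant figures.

23.6 mg/L

4030 L/s = 4.03 m³/s.
Mass balance: 0.389·4.083 = 0.0533·Cₑ + 4.03·0.082.
Cₑ = (1.588 − 0.3305) / 0.0533 = 23.6 mg/L.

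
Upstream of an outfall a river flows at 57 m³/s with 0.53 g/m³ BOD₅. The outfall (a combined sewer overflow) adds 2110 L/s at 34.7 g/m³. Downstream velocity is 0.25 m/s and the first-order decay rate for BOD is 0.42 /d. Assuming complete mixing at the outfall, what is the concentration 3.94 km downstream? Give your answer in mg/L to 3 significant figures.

1.62 mg/L

2110 L/s = 2.11 m³/s.
After complete mixing, C₀ = (2.11·34.7 + 57·0.53) / 59.11 = 1.75 mg/L.
Travel time t = 3940 m / 0.25 m/s = 1.576e+04 s = 0.1824 d.
C = 1.75·exp(−0.42·0.1824) = 1.75·0.9262 = 1.621 mg/L.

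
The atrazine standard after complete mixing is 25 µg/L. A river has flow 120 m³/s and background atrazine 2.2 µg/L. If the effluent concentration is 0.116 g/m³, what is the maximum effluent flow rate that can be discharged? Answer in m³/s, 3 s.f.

2.2 µg/L = 0.0022 mg/L.
25 µg/L = 0.025 mg/L.
Mass balance at complete mixing: C_std·(Q_w + Q_r) = Q_w·C_e + Q_r·C_b.
Rearranging, Q_w = Q_r·(C_std − C_b)/(C_e − C_std) = 120·(0.025 − 0.0022) / (0.116 − 0.025) = 30.07 m³/s.

30.1 m³/s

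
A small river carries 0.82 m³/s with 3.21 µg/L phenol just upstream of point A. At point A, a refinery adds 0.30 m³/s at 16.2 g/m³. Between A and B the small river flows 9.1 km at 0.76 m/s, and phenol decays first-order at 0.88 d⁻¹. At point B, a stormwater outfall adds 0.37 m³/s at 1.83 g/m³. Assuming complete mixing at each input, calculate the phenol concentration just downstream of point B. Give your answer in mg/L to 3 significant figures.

3.21 µg/L = 0.00321 mg/L.
After input A: C = (0.82·0.00321 + 0.3·16.2) / 1.12 = 4.342 mg/L.
Over the 9.1 km reach to input B (t = 1.197e+04 s = 0.1386 d), decay gives C = 4.342·exp(−0.88·0.1386) = 3.843 mg/L.
After input B: C = (1.12·3.843 + 0.37·1.83) / 1.49 = 3.343 mg/L.

3.34 mg/L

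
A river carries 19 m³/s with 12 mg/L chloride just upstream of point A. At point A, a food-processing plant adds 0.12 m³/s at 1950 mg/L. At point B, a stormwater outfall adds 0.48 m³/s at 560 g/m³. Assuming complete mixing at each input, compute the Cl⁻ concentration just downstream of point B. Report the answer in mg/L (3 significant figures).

37.3 mg/L

After input A: C = (19·12 + 0.12·1950) / 19.12 = 24.16 mg/L.
After input B: C = (19.12·24.16 + 0.48·560) / 19.6 = 37.29 mg/L.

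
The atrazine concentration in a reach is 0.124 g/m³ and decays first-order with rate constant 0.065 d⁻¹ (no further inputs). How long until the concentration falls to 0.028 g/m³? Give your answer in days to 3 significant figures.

22.9 d

t = ln(C₀/C)/k = ln(0.124/0.028)/0.065 = 1.488/0.065 = 22.89 d.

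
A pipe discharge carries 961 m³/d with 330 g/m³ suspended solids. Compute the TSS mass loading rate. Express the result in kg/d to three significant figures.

961 m³/d = 0.01112 m³/s.
Mass flux = Q·C = 0.01112 m³/s × 330 g/m³ = 3.67 g/s.
= 3.67 g/s × 86.4 = 317.1 kg/d.

317 kg/d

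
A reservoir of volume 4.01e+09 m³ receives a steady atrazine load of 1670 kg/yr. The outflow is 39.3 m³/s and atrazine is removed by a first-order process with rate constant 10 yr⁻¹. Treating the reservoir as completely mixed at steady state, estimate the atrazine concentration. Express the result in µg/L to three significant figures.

0.0404 µg/L

Outflow Q = 39.3 m³/s × 3.156e+07 s/yr = 1.24e+09 m³/yr.
Steady-state CSTR mass balance: W = Q·C + k·V·C, so C = W/(Q + kV).
Q + kV = 1.24e+09 + 10·4.01e+09 = 4.134e+10 m³/yr.
C = 1670/4.134e+10 = 4.04e-08 kg/m³ = 4.04e-05 mg/L = 0.0404 µg/L.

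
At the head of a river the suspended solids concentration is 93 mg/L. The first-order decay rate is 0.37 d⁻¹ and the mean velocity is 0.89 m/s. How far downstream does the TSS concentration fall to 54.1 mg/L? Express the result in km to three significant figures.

113 km

From C = C₀·e^(−kt), t = ln(C₀/C)/k = ln(93/54.1)/0.37 = 0.5418/0.37 = 1.464 d.
Distance = v·t = 0.89 m/s × 1.265e+05 s = 1.126e+05 m = 112.6 km.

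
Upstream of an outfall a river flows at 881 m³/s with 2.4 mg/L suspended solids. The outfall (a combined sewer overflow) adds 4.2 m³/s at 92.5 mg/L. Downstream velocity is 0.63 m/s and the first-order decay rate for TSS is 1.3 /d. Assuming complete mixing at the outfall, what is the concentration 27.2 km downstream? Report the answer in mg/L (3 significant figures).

After complete mixing, C₀ = (4.2·92.5 + 881·2.4) / 885.2 = 2.827 mg/L.
Travel time t = 2.72e+04 m / 0.63 m/s = 4.317e+04 s = 0.4997 d.
C = 2.827·exp(−1.3·0.4997) = 2.827·0.5222 = 1.477 mg/L.

1.48 mg/L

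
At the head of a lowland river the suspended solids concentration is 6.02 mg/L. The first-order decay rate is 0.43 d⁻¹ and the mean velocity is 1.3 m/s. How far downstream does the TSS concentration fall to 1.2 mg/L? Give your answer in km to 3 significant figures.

421 km

From C = C₀·e^(−kt), t = ln(C₀/C)/k = ln(6.02/1.2)/0.43 = 1.613/0.43 = 3.751 d.
Distance = v·t = 1.3 m/s × 3.241e+05 s = 4.213e+05 m = 421.3 km.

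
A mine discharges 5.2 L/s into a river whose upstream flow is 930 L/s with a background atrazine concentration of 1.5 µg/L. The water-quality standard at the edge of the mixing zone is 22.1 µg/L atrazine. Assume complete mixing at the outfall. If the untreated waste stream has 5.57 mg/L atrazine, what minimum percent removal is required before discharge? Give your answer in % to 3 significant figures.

5.2 L/s = 0.0052 m³/s.
930 L/s = 0.93 m³/s.
1.5 µg/L = 0.0015 mg/L.
22.1 µg/L = 0.0221 mg/L.
Mass balance: 0.0221·0.9352 = 0.0052·Cₑ + 0.93·0.0015.
Cₑ = (0.02067 − 0.001395) / 0.0052 = 3.706 mg/L.
Required removal = 1 − 3.706/5.57 = 33.46 %.

33.5 %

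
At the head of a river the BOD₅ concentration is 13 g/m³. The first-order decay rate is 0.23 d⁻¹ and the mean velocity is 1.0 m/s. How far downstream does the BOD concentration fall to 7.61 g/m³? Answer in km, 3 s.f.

From C = C₀·e^(−kt), t = ln(C₀/C)/k = ln(13/7.61)/0.23 = 0.5355/0.23 = 2.328 d.
Distance = v·t = 1.0 m/s × 2.012e+05 s = 2.012e+05 m = 201.2 km.

201 km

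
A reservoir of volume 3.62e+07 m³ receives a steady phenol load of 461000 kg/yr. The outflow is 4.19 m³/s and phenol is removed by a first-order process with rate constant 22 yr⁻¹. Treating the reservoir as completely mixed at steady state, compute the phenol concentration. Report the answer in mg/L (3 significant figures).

0.496 mg/L

Outflow Q = 4.19 m³/s × 3.156e+07 s/yr = 1.322e+08 m³/yr.
Steady-state CSTR mass balance: W = Q·C + k·V·C, so C = W/(Q + kV).
Q + kV = 1.322e+08 + 22·3.62e+07 = 9.286e+08 m³/yr.
C = 461000/9.286e+08 = 0.0004964 kg/m³ = 0.4964 mg/L.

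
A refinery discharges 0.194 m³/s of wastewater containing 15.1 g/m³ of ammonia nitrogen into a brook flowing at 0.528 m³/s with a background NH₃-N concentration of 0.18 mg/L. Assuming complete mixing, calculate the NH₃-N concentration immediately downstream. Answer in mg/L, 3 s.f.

4.19 mg/L

By mass balance at complete mixing, C = (0.194·15.1 + 0.528·0.18) / (0.194 + 0.528) = 3.024/0.722 = 4.189 mg/L.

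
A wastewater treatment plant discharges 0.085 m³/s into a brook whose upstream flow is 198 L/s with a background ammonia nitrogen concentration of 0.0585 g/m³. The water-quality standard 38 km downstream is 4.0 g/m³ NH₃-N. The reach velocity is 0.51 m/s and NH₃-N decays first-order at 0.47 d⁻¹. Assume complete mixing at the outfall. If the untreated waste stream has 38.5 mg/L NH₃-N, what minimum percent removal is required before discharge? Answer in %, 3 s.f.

48.5 %

198 L/s = 0.198 m³/s.
Travel time to the compliance point: t = 3.8e+04/0.51 = 7.451e+04 s = 0.8624 d; decay factor exp(−0.47·0.8624) = 0.6668.
So the concentration just after mixing may be at most 4/0.6668 = 5.999 mg/L.
Mass balance: 5.999·0.283 = 0.085·Cₑ + 0.198·0.0585.
Cₑ = (1.698 − 0.01158) / 0.085 = 19.84 mg/L.
Required removal = 1 − 19.84/38.5 = 48.47 %.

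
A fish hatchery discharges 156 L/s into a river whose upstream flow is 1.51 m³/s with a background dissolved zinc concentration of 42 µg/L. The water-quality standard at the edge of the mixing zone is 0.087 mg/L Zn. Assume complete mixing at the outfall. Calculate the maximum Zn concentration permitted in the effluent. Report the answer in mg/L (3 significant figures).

156 L/s = 0.156 m³/s.
42 µg/L = 0.042 mg/L.
Mass balance: 0.087·1.666 = 0.156·Cₑ + 1.51·0.042.
Cₑ = (0.1449 − 0.06342) / 0.156 = 0.5226 mg/L.

0.523 mg/L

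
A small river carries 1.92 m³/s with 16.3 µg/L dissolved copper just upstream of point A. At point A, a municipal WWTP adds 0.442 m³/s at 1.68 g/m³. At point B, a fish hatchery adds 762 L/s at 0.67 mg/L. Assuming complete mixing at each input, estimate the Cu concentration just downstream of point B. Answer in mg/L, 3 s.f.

16.3 µg/L = 0.0163 mg/L.
After input A: C = (1.92·0.0163 + 0.442·1.68) / 2.362 = 0.3276 mg/L.
762 L/s = 0.762 m³/s.
After input B: C = (2.362·0.3276 + 0.762·0.67) / 3.124 = 0.4111 mg/L.

0.411 mg/L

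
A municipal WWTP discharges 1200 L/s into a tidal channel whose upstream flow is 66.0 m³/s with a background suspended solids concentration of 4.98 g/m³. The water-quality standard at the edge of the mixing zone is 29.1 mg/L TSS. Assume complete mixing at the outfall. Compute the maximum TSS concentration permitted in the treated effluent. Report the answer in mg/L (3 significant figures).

1360 mg/L

1200 L/s = 1.2 m³/s.
Mass balance: 29.1·67.2 = 1.2·Cₑ + 66·4.98.
Cₑ = (1956 − 328.7) / 1.2 = 1356 mg/L.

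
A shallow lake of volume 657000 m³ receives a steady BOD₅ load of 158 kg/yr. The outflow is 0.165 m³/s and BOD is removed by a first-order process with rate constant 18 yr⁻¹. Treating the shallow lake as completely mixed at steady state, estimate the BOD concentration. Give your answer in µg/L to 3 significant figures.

Outflow Q = 0.165 m³/s × 3.156e+07 s/yr = 5.207e+06 m³/yr.
Steady-state CSTR mass balance: W = Q·C + k·V·C, so C = W/(Q + kV).
Q + kV = 5.207e+06 + 18·657000 = 1.703e+07 m³/yr.
C = 158/1.703e+07 = 9.276e-06 kg/m³ = 0.009276 mg/L = 9.276 µg/L.

9.28 µg/L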